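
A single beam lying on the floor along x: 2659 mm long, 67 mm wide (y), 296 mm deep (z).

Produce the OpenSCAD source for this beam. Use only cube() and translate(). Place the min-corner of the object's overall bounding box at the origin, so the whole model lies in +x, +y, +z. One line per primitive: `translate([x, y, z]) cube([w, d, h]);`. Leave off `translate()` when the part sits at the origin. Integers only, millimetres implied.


cube([2659, 67, 296]);


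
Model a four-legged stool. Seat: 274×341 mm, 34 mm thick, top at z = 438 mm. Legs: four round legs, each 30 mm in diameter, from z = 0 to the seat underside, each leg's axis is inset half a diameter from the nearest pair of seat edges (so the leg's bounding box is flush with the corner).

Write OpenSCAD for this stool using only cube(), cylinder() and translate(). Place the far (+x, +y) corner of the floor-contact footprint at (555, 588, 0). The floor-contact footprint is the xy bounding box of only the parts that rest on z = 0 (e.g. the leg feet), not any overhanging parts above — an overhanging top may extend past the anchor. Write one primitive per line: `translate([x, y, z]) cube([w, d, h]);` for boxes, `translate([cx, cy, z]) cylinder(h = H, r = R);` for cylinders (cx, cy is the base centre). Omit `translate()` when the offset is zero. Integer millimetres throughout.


translate([281, 247, 404]) cube([274, 341, 34]);
translate([296, 262, 0]) cylinder(h = 404, r = 15);
translate([540, 262, 0]) cylinder(h = 404, r = 15);
translate([296, 573, 0]) cylinder(h = 404, r = 15);
translate([540, 573, 0]) cylinder(h = 404, r = 15);


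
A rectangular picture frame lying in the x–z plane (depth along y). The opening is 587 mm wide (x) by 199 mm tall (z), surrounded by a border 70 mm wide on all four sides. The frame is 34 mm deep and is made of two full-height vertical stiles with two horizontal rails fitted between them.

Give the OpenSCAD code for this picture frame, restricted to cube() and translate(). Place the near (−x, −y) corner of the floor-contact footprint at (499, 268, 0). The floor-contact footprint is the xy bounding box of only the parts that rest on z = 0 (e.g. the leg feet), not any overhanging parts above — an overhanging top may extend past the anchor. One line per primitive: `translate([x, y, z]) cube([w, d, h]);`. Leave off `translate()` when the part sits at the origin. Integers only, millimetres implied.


translate([499, 268, 0]) cube([70, 34, 339]);
translate([1156, 268, 0]) cube([70, 34, 339]);
translate([569, 268, 0]) cube([587, 34, 70]);
translate([569, 268, 269]) cube([587, 34, 70]);


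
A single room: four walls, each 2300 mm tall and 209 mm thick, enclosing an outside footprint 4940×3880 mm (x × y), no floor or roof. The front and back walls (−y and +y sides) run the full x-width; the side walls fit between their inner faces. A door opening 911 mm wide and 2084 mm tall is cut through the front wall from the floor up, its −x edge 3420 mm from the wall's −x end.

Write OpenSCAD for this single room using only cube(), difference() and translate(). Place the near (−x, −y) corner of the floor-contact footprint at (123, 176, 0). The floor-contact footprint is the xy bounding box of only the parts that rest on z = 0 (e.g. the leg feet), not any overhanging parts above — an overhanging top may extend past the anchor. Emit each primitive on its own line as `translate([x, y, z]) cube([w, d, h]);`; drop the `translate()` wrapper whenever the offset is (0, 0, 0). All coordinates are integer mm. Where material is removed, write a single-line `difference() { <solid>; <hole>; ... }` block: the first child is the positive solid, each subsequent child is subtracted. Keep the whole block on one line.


difference() { translate([123, 176, 0]) cube([4940, 209, 2300]); translate([3543, 176, 0]) cube([911, 209, 2084]); }
translate([123, 3847, 0]) cube([4940, 209, 2300]);
translate([123, 385, 0]) cube([209, 3462, 2300]);
translate([4854, 385, 0]) cube([209, 3462, 2300]);


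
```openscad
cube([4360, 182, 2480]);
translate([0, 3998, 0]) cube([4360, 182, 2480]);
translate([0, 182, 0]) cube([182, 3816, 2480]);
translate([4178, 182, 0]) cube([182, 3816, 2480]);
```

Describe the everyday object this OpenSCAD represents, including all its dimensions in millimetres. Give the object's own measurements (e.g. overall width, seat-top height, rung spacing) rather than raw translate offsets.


The wall frame of a small rectangular building: four walls, each 2480 mm tall and 182 mm thick, enclosing a footprint 4360 mm (x) by 4180 mm (y) outside-to-outside, with no floor or roof. The front and back walls (the −y and +y sides) span the full width; the two side walls fit between them.


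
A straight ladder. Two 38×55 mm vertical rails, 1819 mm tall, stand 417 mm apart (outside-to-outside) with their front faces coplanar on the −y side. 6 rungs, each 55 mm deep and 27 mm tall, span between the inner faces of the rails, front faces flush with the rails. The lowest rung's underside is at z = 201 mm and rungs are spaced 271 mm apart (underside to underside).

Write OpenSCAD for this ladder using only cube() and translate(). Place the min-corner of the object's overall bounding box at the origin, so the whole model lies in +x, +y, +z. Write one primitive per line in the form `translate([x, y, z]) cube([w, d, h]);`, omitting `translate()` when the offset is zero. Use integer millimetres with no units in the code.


// rung span = 417 - 2*38 = 341
// rung[k] z = 201 + k*271
cube([38, 55, 1819]);
translate([379, 0, 0]) cube([38, 55, 1819]);
translate([38, 0, 201]) cube([341, 55, 27]);
translate([38, 0, 472]) cube([341, 55, 27]);
translate([38, 0, 743]) cube([341, 55, 27]);
translate([38, 0, 1014]) cube([341, 55, 27]);
translate([38, 0, 1285]) cube([341, 55, 27]);
translate([38, 0, 1556]) cube([341, 55, 27]);


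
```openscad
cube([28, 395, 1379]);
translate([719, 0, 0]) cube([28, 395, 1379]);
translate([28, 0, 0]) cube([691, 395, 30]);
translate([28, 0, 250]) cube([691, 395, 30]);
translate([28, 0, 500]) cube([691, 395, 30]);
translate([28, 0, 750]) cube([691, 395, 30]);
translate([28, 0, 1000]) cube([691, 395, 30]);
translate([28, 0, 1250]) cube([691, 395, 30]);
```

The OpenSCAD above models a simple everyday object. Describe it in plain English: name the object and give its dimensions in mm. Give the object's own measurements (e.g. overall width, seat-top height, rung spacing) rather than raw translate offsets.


An open bookshelf. Two side panels, each 28 mm thick, 395 mm deep and 1379 mm tall, stand 747 mm apart (outside-to-outside). Between them sit 6 shelves, each 30 mm thick and 395 mm deep, spanning the full gap between the sides. The bottom shelf rests on the floor (its underside at z = 0) and the clear gap between one shelf's top and the next shelf's underside is 220 mm.


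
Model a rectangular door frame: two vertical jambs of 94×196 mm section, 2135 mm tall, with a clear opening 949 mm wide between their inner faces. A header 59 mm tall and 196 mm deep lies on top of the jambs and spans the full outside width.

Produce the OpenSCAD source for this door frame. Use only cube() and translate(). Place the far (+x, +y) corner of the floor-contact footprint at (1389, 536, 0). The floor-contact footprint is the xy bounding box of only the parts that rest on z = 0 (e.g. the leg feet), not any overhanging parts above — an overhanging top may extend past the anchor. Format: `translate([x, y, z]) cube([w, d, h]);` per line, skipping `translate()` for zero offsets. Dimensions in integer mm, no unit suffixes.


translate([252, 340, 0]) cube([94, 196, 2135]);
translate([1295, 340, 0]) cube([94, 196, 2135]);
translate([252, 340, 2135]) cube([1137, 196, 59]);


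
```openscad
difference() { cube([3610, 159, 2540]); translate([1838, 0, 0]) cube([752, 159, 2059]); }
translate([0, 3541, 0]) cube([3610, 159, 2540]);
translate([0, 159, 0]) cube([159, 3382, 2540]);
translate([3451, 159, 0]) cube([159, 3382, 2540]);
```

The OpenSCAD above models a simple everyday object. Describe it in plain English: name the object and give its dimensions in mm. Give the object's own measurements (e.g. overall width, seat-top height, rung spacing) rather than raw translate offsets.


A single room: four walls, each 2540 mm tall and 159 mm thick, enclosing an outside footprint 3610×3700 mm (x × y), no floor or roof. The front and back walls (−y and +y sides) run the full x-width; the side walls fit between their inner faces. A door opening 752 mm wide and 2059 mm tall is cut through the front wall from the floor up, its −x edge 1838 mm from the wall's −x end.


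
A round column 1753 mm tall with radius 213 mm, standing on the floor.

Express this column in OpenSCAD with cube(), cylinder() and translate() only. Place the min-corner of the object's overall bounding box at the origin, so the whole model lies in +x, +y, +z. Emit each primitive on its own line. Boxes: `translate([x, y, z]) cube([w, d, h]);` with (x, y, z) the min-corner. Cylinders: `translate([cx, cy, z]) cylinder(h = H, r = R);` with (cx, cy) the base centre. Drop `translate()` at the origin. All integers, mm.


translate([213, 213, 0]) cylinder(h = 1753, r = 213);


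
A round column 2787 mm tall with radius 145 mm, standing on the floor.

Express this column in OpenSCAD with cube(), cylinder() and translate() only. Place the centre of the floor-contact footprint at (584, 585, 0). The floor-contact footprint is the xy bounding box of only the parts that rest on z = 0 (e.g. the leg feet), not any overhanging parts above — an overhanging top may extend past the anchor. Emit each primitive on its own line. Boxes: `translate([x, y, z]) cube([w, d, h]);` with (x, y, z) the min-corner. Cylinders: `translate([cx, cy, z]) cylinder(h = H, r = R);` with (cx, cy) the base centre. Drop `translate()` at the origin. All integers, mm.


translate([584, 585, 0]) cylinder(h = 2787, r = 145);


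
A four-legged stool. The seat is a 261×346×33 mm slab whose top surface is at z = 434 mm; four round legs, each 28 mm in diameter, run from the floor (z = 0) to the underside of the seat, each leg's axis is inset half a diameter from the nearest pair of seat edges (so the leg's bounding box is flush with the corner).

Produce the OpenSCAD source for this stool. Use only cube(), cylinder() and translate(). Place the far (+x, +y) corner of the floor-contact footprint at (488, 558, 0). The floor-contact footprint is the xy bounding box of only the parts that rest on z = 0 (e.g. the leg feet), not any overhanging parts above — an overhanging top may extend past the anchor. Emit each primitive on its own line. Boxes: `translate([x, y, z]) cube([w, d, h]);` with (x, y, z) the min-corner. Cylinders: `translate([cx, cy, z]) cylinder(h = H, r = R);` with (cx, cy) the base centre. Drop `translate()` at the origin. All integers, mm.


translate([227, 212, 401]) cube([261, 346, 33]);
translate([241, 226, 0]) cylinder(h = 401, r = 14);
translate([474, 226, 0]) cylinder(h = 401, r = 14);
translate([241, 544, 0]) cylinder(h = 401, r = 14);
translate([474, 544, 0]) cylinder(h = 401, r = 14);


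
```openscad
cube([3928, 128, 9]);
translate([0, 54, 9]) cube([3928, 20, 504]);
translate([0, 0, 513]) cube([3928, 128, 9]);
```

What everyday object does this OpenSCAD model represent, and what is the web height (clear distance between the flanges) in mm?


An I-beam. The web height is 504 mm.

Two wide flanges with a thin centred web — an I-beam. Overall 522 mm minus two 9 mm flanges gives a web of 522 − 2·9 = 504 mm.


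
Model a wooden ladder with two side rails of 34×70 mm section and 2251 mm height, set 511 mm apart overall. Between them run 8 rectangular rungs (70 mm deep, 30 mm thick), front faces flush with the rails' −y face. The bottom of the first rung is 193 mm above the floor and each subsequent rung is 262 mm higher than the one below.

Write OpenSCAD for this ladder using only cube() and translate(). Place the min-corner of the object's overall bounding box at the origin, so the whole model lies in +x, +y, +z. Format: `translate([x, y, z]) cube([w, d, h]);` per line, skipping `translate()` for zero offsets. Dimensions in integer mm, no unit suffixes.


// rung span = 511 - 2*34 = 443
// rung[k] z = 193 + k*262
cube([34, 70, 2251]);
translate([477, 0, 0]) cube([34, 70, 2251]);
translate([34, 0, 193]) cube([443, 70, 30]);
translate([34, 0, 455]) cube([443, 70, 30]);
translate([34, 0, 717]) cube([443, 70, 30]);
translate([34, 0, 979]) cube([443, 70, 30]);
translate([34, 0, 1241]) cube([443, 70, 30]);
translate([34, 0, 1503]) cube([443, 70, 30]);
translate([34, 0, 1765]) cube([443, 70, 30]);
translate([34, 0, 2027]) cube([443, 70, 30]);


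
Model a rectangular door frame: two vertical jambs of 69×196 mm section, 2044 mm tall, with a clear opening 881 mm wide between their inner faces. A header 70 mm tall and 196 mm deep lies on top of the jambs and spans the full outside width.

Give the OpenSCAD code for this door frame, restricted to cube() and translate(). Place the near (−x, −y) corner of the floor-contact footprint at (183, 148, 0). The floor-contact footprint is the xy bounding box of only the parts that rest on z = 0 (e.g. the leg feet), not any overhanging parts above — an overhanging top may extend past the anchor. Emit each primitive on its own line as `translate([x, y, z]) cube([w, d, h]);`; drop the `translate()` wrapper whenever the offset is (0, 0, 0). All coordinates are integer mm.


translate([183, 148, 0]) cube([69, 196, 2044]);
translate([1133, 148, 0]) cube([69, 196, 2044]);
translate([183, 148, 2044]) cube([1019, 196, 70]);


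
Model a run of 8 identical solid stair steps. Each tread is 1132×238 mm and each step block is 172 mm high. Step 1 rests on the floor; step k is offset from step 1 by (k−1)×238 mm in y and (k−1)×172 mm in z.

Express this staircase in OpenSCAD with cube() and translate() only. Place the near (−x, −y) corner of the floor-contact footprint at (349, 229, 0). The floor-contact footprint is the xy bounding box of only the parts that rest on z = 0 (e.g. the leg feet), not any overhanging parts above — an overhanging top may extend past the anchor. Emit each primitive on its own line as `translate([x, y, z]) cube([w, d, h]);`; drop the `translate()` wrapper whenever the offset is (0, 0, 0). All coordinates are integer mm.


translate([349, 229, 0]) cube([1132, 238, 172]);
translate([349, 467, 172]) cube([1132, 238, 172]);
translate([349, 705, 344]) cube([1132, 238, 172]);
translate([349, 943, 516]) cube([1132, 238, 172]);
translate([349, 1181, 688]) cube([1132, 238, 172]);
translate([349, 1419, 860]) cube([1132, 238, 172]);
translate([349, 1657, 1032]) cube([1132, 238, 172]);
translate([349, 1895, 1204]) cube([1132, 238, 172]);


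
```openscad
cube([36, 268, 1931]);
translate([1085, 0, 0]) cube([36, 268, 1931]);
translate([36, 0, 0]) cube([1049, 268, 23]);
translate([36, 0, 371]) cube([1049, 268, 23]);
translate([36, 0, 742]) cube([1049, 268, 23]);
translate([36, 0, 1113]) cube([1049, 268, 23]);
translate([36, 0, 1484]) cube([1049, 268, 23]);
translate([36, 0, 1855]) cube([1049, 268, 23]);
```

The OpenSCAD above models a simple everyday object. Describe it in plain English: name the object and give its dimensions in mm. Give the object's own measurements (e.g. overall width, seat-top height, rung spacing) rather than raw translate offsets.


An open bookshelf. Two side panels, each 36 mm thick, 268 mm deep and 1931 mm tall, stand 1121 mm apart (outside-to-outside). Between them sit 6 shelves, each 23 mm thick and 268 mm deep, spanning the full gap between the sides. The bottom shelf rests on the floor (its underside at z = 0) and the clear gap between one shelf's top and the next shelf's underside is 348 mm.


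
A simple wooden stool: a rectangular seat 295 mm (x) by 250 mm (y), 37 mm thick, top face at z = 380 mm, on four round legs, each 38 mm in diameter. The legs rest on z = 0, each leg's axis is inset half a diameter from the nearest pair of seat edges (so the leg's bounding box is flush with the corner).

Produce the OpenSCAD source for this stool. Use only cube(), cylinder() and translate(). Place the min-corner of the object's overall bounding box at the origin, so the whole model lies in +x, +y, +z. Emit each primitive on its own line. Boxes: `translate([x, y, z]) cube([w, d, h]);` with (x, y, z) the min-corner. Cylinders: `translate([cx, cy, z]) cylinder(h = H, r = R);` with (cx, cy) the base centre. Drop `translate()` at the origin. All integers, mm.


translate([0, 0, 343]) cube([295, 250, 37]);
translate([19, 19, 0]) cylinder(h = 343, r = 19);
translate([276, 19, 0]) cylinder(h = 343, r = 19);
translate([19, 231, 0]) cylinder(h = 343, r = 19);
translate([276, 231, 0]) cylinder(h = 343, r = 19);


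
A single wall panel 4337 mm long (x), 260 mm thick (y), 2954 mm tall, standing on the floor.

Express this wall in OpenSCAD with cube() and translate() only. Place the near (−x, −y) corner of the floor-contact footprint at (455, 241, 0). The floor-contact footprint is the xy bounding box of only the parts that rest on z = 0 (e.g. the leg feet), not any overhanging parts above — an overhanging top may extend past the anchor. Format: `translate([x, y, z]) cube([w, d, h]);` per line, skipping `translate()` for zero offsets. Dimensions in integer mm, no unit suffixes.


translate([455, 241, 0]) cube([4337, 260, 2954]);


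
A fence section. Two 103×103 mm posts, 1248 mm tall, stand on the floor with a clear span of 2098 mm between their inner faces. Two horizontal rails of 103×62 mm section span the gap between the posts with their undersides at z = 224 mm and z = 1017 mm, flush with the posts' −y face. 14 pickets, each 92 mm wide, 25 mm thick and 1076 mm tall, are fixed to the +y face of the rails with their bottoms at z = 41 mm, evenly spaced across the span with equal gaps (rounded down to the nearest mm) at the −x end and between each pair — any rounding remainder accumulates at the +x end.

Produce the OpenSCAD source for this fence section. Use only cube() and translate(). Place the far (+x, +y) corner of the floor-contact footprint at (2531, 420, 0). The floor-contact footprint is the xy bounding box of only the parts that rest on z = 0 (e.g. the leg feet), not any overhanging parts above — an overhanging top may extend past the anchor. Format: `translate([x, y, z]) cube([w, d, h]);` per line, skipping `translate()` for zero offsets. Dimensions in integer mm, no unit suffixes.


translate([227, 317, 0]) cube([103, 103, 1248]);
translate([2428, 317, 0]) cube([103, 103, 1248]);
translate([330, 317, 224]) cube([2098, 103, 62]);
translate([330, 317, 1017]) cube([2098, 103, 62]);
translate([384, 420, 41]) cube([92, 25, 1076]);
translate([530, 420, 41]) cube([92, 25, 1076]);
translate([676, 420, 41]) cube([92, 25, 1076]);
translate([822, 420, 41]) cube([92, 25, 1076]);
translate([968, 420, 41]) cube([92, 25, 1076]);
translate([1114, 420, 41]) cube([92, 25, 1076]);
translate([1260, 420, 41]) cube([92, 25, 1076]);
translate([1406, 420, 41]) cube([92, 25, 1076]);
translate([1552, 420, 41]) cube([92, 25, 1076]);
translate([1698, 420, 41]) cube([92, 25, 1076]);
translate([1844, 420, 41]) cube([92, 25, 1076]);
translate([1990, 420, 41]) cube([92, 25, 1076]);
translate([2136, 420, 41]) cube([92, 25, 1076]);
translate([2282, 420, 41]) cube([92, 25, 1076]);


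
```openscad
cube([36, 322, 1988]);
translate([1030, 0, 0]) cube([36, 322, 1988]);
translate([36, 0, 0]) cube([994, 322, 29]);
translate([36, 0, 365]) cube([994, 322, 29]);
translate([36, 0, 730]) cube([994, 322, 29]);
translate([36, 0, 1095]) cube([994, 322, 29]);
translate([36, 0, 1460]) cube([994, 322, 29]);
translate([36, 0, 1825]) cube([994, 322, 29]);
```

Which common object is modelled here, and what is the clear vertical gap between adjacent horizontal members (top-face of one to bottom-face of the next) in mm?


A bookshelf. The clear shelf gap is 336 mm.

Two tall side panels with 6 horizontal boards between them — a bookshelf. The first two shelf undersides are at z = 0 and z = 365; with shelf thickness 29, the clear gap is 365 − 0 − 29 = 336 mm.


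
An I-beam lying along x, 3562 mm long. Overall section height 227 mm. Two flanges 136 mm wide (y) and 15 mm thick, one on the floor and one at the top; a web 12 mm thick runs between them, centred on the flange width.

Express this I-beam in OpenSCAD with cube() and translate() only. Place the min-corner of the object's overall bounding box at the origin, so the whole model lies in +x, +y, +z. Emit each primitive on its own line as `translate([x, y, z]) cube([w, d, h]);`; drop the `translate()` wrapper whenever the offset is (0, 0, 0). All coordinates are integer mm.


cube([3562, 136, 15]);
translate([0, 62, 15]) cube([3562, 12, 197]);
translate([0, 0, 212]) cube([3562, 136, 15]);


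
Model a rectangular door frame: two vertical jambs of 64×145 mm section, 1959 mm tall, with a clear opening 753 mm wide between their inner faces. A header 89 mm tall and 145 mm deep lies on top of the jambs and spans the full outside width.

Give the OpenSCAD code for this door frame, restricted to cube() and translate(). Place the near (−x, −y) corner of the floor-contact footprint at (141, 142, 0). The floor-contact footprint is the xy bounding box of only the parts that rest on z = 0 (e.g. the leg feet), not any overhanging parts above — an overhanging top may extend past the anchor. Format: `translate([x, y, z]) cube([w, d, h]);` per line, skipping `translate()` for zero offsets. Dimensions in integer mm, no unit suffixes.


translate([141, 142, 0]) cube([64, 145, 1959]);
translate([958, 142, 0]) cube([64, 145, 1959]);
translate([141, 142, 1959]) cube([881, 145, 89]);


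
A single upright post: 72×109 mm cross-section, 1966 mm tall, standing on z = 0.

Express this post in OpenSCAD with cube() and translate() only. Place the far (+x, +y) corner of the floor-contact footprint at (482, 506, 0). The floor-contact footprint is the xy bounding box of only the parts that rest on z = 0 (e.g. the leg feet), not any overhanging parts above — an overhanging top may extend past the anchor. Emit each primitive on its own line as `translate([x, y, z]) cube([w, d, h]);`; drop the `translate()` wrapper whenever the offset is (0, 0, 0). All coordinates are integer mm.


translate([410, 397, 0]) cube([72, 109, 1966]);


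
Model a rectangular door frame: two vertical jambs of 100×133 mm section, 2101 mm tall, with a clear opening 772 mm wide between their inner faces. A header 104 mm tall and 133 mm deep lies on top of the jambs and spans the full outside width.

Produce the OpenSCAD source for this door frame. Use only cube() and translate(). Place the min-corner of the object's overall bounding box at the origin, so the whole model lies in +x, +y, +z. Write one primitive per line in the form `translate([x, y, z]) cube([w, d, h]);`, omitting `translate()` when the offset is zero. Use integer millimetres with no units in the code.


cube([100, 133, 2101]);
translate([872, 0, 0]) cube([100, 133, 2101]);
translate([0, 0, 2101]) cube([972, 133, 104]);


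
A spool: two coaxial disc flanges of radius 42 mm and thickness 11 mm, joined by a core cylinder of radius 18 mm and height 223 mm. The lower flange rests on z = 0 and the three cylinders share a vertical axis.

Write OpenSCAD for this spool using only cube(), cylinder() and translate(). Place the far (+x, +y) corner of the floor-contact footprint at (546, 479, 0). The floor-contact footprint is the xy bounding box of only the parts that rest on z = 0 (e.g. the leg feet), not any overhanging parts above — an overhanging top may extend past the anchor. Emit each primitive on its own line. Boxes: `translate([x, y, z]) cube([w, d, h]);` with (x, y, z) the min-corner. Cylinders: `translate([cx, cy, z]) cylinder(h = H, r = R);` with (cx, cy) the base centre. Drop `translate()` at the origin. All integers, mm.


translate([504, 437, 0]) cylinder(h = 11, r = 42);
translate([504, 437, 11]) cylinder(h = 223, r = 18);
translate([504, 437, 234]) cylinder(h = 11, r = 42);


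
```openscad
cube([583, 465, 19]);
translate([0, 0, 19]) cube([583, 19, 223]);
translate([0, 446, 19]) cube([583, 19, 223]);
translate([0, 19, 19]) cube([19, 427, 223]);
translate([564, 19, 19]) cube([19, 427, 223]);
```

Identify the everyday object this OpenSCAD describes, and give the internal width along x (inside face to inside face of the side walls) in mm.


An open box. The internal width is 545 mm.

A 583×465 base slab with four walls standing on it — an open box. The base is 583 mm wide and the walls are 19 mm thick, so the internal width is 583 − 2 × 19 = 545 mm.


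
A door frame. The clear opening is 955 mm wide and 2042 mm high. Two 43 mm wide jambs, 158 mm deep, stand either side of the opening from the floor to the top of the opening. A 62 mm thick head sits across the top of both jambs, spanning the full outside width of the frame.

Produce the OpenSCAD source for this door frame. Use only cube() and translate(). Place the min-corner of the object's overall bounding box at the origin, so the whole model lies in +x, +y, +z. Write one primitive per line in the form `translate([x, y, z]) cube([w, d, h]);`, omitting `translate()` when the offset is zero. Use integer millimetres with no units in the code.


cube([43, 158, 2042]);
translate([998, 0, 0]) cube([43, 158, 2042]);
translate([0, 0, 2042]) cube([1041, 158, 62]);


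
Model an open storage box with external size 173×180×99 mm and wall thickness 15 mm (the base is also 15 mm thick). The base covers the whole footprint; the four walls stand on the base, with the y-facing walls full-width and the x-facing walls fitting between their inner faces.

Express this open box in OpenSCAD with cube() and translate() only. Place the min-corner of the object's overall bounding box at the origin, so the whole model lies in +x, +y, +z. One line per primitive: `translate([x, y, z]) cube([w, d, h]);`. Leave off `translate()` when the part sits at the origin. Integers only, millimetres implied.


cube([173, 180, 15]);
translate([0, 0, 15]) cube([173, 15, 84]);
translate([0, 165, 15]) cube([173, 15, 84]);
translate([0, 15, 15]) cube([15, 150, 84]);
translate([158, 15, 15]) cube([15, 150, 84]);


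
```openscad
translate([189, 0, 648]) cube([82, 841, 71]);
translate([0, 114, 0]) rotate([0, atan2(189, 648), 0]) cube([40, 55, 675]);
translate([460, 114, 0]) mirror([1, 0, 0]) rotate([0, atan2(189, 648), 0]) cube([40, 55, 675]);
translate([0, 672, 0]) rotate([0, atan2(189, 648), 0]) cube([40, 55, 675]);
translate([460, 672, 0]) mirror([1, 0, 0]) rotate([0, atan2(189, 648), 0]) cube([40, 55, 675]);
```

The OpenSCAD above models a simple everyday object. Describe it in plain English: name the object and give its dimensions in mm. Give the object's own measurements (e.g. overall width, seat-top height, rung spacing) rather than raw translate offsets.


A sawhorse. A 82×841×71 mm beam (x, y, z) sits on two A-frame leg pairs. Each pair is two raked legs of 40×55 mm section (55 mm along y) splaying symmetrically in x. Each leg rises 648 mm vertically over 189 mm of horizontal reach and is 675 mm long along its own axis. Every leg's outer bottom edge rests on the floor and its outer top edge meets a bottom edge of the beam — the left legs (tilting toward +x) meet the beam's −x bottom edge, the right legs (their mirror images, tilting toward −x) meet its +x bottom edge — so the leg tops tuck under the beam, the beam's underside is 648 mm above the floor, and the feet are 460 mm apart outside-to-outside with the beam centred between them. The two leg pairs are set in 114 mm from either end of the beam.


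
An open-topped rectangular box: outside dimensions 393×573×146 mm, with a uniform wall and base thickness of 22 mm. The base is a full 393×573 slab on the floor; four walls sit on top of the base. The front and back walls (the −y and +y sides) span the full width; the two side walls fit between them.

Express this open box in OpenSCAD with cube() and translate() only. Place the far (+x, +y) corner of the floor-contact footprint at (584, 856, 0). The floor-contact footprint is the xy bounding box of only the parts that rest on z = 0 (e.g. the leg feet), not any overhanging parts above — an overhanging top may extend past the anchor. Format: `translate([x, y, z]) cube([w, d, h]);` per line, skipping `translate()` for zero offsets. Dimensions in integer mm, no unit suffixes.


translate([191, 283, 0]) cube([393, 573, 22]);
translate([191, 283, 22]) cube([393, 22, 124]);
translate([191, 834, 22]) cube([393, 22, 124]);
translate([191, 305, 22]) cube([22, 529, 124]);
translate([562, 305, 22]) cube([22, 529, 124]);


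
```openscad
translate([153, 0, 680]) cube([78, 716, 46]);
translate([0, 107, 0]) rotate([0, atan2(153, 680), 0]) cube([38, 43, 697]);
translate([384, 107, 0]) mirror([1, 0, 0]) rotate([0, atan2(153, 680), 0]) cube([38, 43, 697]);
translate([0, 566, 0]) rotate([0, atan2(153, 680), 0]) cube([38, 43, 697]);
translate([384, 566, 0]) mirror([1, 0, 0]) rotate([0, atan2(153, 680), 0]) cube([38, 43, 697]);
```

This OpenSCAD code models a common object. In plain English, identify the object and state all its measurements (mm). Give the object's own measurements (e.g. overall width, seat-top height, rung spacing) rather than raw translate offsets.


A sawhorse. A 78×716×46 mm beam (x, y, z) sits on two A-frame leg pairs. Each pair is two raked legs of 38×43 mm section (43 mm along y) splaying symmetrically in x. Each leg rises 680 mm vertically over 153 mm of horizontal reach and is 697 mm long along its own axis. Every leg's outer bottom edge rests on the floor and its outer top edge meets a bottom edge of the beam — the left legs (tilting toward +x) meet the beam's −x bottom edge, the right legs (their mirror images, tilting toward −x) meet its +x bottom edge — so the leg tops tuck under the beam, the beam's underside is 680 mm above the floor, and the feet are 384 mm apart outside-to-outside with the beam centred between them. The two leg pairs are set in 107 mm from either end of the beam.


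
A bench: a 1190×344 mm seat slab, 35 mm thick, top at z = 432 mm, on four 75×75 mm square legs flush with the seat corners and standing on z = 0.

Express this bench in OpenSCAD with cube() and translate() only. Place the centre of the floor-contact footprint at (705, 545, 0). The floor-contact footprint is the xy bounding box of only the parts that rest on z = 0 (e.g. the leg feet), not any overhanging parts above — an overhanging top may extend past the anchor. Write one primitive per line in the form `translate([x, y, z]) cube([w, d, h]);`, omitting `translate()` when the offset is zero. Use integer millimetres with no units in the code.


translate([110, 373, 397]) cube([1190, 344, 35]);
translate([110, 373, 0]) cube([75, 75, 397]);
translate([110, 642, 0]) cube([75, 75, 397]);
translate([1225, 373, 0]) cube([75, 75, 397]);
translate([1225, 642, 0]) cube([75, 75, 397]);


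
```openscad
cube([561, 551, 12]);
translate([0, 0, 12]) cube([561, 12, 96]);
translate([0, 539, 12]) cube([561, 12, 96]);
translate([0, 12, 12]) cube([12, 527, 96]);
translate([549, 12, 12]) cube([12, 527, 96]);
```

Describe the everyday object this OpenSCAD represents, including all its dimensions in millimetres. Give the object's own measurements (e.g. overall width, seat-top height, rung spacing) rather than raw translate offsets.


An open-topped rectangular box: outside dimensions 561×551×108 mm, with a uniform wall and base thickness of 12 mm. The base is a full 561×551 slab on the floor; four walls sit on top of the base. The front and back walls (the −y and +y sides) span the full width; the two side walls fit between them.


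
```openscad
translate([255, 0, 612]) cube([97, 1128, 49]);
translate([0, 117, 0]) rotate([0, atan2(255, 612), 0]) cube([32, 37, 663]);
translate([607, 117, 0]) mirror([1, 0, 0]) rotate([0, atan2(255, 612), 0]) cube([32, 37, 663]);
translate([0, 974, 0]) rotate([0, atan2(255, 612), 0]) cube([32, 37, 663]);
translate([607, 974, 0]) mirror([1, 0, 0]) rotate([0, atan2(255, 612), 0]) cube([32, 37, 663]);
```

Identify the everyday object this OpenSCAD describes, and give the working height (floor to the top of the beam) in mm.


A sawhorse. The overall height is 661 mm.

A beam across two mirrored pairs of raked legs — a sawhorse. The beam's underside is at z = 612 (matching the legs' vertical rise in atan2(255, 612)) and the beam is 49 mm tall, so its top is at 612 + 49 = 661 mm. The raked legs top out at the beam's underside, so that is the highest point.


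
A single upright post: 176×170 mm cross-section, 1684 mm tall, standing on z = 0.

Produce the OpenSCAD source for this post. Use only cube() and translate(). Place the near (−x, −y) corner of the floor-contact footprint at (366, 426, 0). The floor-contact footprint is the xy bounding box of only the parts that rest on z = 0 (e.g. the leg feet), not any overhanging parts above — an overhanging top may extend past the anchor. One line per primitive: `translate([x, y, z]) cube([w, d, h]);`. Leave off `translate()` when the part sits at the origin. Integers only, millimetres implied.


translate([366, 426, 0]) cube([176, 170, 1684]);


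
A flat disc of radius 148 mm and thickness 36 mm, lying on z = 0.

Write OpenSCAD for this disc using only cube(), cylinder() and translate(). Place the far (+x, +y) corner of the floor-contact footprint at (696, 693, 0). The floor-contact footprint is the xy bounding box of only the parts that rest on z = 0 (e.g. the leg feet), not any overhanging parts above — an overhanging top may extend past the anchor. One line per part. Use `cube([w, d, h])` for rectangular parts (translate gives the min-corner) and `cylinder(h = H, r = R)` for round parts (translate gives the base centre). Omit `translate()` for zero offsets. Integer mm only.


translate([548, 545, 0]) cylinder(h = 36, r = 148);


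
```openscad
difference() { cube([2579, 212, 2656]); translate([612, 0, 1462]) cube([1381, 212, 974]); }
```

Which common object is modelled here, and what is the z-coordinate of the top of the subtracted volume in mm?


A wall with a window opening. The window head height is 2436 mm.

A wall with a rectangular opening subtracted — a window. Sill at z = 1462, opening 974 mm tall, so the head is at 1462 + 974 = 2436 mm.


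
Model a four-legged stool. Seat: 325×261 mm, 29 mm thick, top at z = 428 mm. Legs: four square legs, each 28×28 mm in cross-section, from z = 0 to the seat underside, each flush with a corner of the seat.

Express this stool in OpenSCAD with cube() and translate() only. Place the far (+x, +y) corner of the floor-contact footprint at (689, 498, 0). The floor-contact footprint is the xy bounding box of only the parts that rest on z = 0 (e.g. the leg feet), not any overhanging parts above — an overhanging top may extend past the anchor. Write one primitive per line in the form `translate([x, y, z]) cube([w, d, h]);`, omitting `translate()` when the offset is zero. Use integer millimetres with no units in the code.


translate([364, 237, 399]) cube([325, 261, 29]);
translate([364, 237, 0]) cube([28, 28, 399]);
translate([661, 237, 0]) cube([28, 28, 399]);
translate([364, 470, 0]) cube([28, 28, 399]);
translate([661, 470, 0]) cube([28, 28, 399]);


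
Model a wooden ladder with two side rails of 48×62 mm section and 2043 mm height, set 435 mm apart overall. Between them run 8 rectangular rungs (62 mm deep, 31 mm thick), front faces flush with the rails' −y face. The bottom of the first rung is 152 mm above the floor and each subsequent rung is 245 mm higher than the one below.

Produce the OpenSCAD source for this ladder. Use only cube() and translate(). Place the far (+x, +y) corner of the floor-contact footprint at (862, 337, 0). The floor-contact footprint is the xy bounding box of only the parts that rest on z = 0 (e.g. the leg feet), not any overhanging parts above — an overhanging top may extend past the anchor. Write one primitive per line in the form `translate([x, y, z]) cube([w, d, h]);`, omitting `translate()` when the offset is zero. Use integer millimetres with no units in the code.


translate([427, 275, 0]) cube([48, 62, 2043]);
translate([814, 275, 0]) cube([48, 62, 2043]);
translate([475, 275, 152]) cube([339, 62, 31]);
translate([475, 275, 397]) cube([339, 62, 31]);
translate([475, 275, 642]) cube([339, 62, 31]);
translate([475, 275, 887]) cube([339, 62, 31]);
translate([475, 275, 1132]) cube([339, 62, 31]);
translate([475, 275, 1377]) cube([339, 62, 31]);
translate([475, 275, 1622]) cube([339, 62, 31]);
translate([475, 275, 1867]) cube([339, 62, 31]);


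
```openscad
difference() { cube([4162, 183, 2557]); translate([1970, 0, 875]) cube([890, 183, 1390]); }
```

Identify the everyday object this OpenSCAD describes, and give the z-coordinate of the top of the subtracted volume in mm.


A wall with a window opening. The window head height is 2265 mm.

A wall with a rectangular opening subtracted — a window. Sill at z = 875, opening 1390 mm tall, so the head is at 875 + 1390 = 2265 mm.


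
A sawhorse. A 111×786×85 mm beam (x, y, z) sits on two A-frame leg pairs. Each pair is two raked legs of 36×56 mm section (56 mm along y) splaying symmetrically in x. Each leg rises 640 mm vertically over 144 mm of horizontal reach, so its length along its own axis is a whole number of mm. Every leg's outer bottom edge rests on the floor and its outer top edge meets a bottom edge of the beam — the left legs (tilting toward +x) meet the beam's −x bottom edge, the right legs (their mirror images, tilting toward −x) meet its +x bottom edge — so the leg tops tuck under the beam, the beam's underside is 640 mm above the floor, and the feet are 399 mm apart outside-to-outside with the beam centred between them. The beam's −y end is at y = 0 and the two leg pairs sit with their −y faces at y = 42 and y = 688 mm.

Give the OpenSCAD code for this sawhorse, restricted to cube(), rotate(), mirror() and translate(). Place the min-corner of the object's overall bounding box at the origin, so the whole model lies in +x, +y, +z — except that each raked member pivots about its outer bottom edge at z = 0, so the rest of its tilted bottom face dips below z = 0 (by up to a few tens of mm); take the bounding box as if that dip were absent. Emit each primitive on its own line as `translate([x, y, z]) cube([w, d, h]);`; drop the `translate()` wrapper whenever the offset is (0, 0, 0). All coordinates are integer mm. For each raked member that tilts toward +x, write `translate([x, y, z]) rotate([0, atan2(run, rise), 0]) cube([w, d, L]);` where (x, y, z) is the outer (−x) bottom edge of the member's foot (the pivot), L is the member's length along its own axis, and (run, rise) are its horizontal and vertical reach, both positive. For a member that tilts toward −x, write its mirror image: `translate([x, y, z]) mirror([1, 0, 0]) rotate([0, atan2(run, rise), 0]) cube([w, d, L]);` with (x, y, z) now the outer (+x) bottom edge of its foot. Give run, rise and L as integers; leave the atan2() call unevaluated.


translate([144, 0, 640]) cube([111, 786, 85]);
translate([0, 42, 0]) rotate([0, atan2(144, 640), 0]) cube([36, 56, 656]);
translate([399, 42, 0]) mirror([1, 0, 0]) rotate([0, atan2(144, 640), 0]) cube([36, 56, 656]);
translate([0, 688, 0]) rotate([0, atan2(144, 640), 0]) cube([36, 56, 656]);
translate([399, 688, 0]) mirror([1, 0, 0]) rotate([0, atan2(144, 640), 0]) cube([36, 56, 656]);


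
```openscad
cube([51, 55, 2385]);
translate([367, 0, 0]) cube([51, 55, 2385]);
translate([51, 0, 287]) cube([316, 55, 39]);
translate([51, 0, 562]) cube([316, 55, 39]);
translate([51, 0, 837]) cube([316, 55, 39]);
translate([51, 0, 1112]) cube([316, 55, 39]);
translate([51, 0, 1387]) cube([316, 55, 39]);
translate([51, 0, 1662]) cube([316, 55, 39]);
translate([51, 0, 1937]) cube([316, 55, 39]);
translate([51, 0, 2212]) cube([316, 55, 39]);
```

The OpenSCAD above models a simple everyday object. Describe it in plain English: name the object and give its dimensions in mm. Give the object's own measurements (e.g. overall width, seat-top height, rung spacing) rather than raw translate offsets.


A straight ladder. Two 51×55 mm vertical rails, 2385 mm tall, stand 418 mm apart (outside-to-outside) with their front faces coplanar on the −y side. 8 rungs, each 55 mm deep and 39 mm tall, span between the inner faces of the rails, front faces flush with the rails. The lowest rung's underside is at z = 287 mm and rungs are spaced 275 mm apart (underside to underside).
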